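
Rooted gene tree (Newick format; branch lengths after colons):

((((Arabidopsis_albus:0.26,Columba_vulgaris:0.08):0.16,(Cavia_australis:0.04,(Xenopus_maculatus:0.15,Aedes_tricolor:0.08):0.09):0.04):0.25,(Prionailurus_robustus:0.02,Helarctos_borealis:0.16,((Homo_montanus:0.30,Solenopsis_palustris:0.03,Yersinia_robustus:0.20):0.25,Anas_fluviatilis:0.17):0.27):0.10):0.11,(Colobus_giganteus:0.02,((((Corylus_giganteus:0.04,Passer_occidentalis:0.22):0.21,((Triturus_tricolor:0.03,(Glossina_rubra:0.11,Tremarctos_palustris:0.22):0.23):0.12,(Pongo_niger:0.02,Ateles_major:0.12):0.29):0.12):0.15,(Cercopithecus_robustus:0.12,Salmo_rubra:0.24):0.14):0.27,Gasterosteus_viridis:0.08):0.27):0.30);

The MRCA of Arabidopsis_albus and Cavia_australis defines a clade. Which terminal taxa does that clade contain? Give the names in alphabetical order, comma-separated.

Aedes_tricolor, Arabidopsis_albus, Cavia_australis, Columba_vulgaris, Xenopus_maculatus

Tracing Arabidopsis_albus: it sits inside (Arabidopsis_albus,Columba_vulgaris).
Tracing Cavia_australis: it sits inside (Cavia_australis,(Xenopus_maculatus,Aedes_tricolor)).
The smallest clade enclosing both is ((Arabidopsis_albus,Columba_vulgaris),(Cavia_australis,(Xenopus_maculatus,Aedes_tricolor))); the answer is its 5 terminal taxa in alphabetical order.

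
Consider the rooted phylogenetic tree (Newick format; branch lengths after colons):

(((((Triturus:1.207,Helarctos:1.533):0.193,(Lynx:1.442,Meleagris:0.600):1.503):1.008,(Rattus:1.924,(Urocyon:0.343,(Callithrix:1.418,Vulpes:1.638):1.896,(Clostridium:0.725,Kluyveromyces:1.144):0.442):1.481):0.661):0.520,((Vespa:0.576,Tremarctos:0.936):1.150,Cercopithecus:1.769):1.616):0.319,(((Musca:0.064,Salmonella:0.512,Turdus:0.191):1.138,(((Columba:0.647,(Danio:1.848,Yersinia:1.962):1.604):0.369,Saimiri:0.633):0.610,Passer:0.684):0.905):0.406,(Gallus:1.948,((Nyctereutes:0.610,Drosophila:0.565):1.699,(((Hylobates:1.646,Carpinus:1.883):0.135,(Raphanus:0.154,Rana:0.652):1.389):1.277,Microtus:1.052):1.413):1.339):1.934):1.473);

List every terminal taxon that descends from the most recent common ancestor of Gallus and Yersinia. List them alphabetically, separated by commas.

Carpinus, Columba, Danio, Drosophila, Gallus, Hylobates, Microtus, Musca, Nyctereutes, Passer, Rana, Raphanus, Saimiri, Salmonella, Turdus, Yersinia

Tracing Gallus: it sits inside (Gallus,((Nyctereutes,Drosophila),(((Hylobates,Carpinus),(Raphanus,Rana)),Microtus))).
Tracing Yersinia: it sits inside (Danio,Yersinia).
The smallest clade enclosing both is (((Musca,Salmonella,Turdus),(((Columba,(Danio,Yersinia)),Saimiri),Passer)),(Gallus,((Nyctereutes,Drosophila),(((Hylobates,Carpinus),(Raphanus,Rana)),Microtus)))); the answer is its 16 terminal taxa in alphabetical order.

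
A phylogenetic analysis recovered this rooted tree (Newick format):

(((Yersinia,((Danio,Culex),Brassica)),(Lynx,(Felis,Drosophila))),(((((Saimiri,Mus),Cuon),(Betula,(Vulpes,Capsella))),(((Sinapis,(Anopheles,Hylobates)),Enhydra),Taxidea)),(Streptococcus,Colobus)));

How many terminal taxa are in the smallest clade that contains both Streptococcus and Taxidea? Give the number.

The MRCA of Streptococcus and Taxidea is the node subtending (((((Saimiri,Mus),Cuon),(Betula,(Vulpes,Capsella))),(((Sinapis,(Anopheles,Hylobates)),Enhydra),Taxidea)),(Streptococcus,Colobus)).
That clade contains 13 terminal taxa: Anopheles, Betula, Capsella, Colobus, Cuon, Enhydra, Hylobates, Mus, Saimiri, Sinapis, Streptococcus, Taxidea, Vulpes.

13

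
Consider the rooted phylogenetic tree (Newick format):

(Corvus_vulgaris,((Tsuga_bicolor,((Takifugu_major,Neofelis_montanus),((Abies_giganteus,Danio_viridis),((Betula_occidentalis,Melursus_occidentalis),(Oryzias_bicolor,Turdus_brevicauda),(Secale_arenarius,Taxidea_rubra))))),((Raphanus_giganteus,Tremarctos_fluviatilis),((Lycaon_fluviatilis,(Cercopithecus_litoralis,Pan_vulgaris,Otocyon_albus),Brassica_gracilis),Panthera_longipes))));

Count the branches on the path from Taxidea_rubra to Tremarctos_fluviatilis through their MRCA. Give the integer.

9

The MRCA of Taxidea_rubra and Tremarctos_fluviatilis is the node subtending ((Tsuga_bicolor,((Takifugu_major,Neofelis_montanus),((Abies_giganteus,Danio_viridis),((Betula_occidentalis,Melursus_occidentalis),(Oryzias_bicolor,Turdus_brevicauda),(Secale_arenarius,Taxidea_rubra))))),((Raphanus_giganteus,Tremarctos_fluviatilis),((Lycaon_fluviatilis,(Cercopithecus_litoralis,Pan_vulgaris,Otocyon_albus),Brassica_gracilis),Panthera_longipes))).
From Taxidea_rubra up to that node: 6 branches. From Tremarctos_fluviatilis up to the same node: 3 branches. Total: 6 + 3 = 9.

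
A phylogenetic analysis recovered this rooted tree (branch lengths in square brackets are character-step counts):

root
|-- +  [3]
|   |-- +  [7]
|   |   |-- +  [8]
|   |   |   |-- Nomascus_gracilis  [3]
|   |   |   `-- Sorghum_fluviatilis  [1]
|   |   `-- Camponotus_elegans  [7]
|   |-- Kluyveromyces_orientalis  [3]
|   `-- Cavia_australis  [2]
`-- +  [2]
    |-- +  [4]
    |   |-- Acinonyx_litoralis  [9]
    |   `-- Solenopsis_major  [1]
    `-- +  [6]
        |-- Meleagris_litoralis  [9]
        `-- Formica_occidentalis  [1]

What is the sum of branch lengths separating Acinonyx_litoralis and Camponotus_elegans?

32

The path runs Acinonyx_litoralis → … → MRCA → … → Camponotus_elegans; the MRCA is the root of the tree.
Branch lengths along that path: 9 + 4 + 2 + 3 + 7 + 7 = 32.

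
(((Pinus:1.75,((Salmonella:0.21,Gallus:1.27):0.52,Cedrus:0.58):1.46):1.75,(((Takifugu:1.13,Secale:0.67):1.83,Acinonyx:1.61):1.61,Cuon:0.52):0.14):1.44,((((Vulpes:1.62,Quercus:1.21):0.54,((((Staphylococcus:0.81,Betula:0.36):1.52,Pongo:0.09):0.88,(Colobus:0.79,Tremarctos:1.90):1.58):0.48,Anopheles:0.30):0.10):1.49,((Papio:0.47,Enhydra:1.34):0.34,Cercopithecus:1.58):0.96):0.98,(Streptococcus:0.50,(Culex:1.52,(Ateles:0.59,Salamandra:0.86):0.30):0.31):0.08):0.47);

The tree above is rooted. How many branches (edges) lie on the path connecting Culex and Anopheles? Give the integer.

The MRCA of Culex and Anopheles is the node subtending ((((Vulpes,Quercus),((((Staphylococcus,Betula),Pongo),(Colobus,Tremarctos)),Anopheles)),((Papio,Enhydra),Cercopithecus)),(Streptococcus,(Culex,(Ateles,Salamandra)))).
From Culex up to that node: 3 branches. From Anopheles up to the same node: 4 branches. Total: 3 + 4 = 7.

7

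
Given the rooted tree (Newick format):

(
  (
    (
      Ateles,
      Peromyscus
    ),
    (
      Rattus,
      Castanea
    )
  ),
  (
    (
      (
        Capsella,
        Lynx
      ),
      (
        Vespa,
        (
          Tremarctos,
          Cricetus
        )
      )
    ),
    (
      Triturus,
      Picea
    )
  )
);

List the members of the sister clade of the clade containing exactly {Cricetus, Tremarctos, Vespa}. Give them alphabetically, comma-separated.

The clade containing exactly {Cricetus, Tremarctos, Vespa} attaches to the tree at the node subtending ((Capsella,Lynx),(Vespa,(Tremarctos,Cricetus))).
The other lineage descending from that same node — the sister group — is (Capsella,Lynx); its 2 tips in alphabetical order are the answer.

Capsella, Lynx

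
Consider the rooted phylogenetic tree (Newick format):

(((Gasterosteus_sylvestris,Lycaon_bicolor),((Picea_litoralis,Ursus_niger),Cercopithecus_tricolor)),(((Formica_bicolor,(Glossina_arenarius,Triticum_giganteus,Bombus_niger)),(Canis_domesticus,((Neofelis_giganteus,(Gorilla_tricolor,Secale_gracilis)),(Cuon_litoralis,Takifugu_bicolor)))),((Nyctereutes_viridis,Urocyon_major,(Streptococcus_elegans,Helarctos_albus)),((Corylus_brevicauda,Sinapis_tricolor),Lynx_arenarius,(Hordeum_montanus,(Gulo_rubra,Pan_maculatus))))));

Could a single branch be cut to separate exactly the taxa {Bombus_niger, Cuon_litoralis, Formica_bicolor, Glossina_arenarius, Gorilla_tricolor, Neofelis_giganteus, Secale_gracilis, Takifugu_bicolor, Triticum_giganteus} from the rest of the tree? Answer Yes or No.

No

The MRCA of the listed taxa subtends ((Formica_bicolor,(Glossina_arenarius,Triticum_giganteus,Bombus_niger)),(Canis_domesticus,((Neofelis_giganteus,(Gorilla_tricolor,Secale_gracilis)),(Cuon_litoralis,Takifugu_bicolor)))).
That clade also contains Canis_domesticus, which is not in the proposed group, so the group is not monophyletic.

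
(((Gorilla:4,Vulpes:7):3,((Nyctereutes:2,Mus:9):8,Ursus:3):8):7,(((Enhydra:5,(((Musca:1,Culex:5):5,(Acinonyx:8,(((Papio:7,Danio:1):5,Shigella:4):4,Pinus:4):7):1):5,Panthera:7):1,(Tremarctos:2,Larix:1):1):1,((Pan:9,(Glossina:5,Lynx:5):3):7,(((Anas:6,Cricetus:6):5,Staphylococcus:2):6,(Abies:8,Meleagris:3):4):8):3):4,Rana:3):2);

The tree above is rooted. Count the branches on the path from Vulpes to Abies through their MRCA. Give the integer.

The MRCA of Vulpes and Abies is the root of the tree.
From Vulpes up to that node: 3 branches. From Abies up to the same node: 6 branches. Total: 3 + 6 = 9.

9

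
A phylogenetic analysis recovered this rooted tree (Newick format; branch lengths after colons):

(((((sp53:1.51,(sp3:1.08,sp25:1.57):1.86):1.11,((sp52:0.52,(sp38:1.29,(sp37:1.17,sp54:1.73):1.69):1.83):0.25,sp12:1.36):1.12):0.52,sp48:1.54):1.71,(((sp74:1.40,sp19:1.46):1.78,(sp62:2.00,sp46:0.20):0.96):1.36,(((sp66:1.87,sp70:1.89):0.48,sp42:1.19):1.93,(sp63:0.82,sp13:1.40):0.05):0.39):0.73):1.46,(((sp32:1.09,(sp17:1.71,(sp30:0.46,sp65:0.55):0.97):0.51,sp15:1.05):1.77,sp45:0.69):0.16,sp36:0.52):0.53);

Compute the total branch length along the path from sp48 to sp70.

8.67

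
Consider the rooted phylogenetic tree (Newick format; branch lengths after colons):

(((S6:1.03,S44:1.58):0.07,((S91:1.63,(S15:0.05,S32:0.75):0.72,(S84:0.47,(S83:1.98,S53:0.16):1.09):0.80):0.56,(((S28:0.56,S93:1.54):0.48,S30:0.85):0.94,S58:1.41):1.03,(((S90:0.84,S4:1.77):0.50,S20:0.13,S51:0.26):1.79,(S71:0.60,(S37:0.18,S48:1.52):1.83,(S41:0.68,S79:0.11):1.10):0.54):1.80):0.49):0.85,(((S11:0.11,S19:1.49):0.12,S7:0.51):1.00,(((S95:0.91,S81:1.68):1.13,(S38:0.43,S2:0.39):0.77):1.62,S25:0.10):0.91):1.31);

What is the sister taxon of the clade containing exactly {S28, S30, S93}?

S58

The clade containing exactly {S28, S30, S93} attaches to the tree at the node subtending (((S28,S93),S30),S58).
The other lineage descending from that same node — the sister group — is the single tip S58.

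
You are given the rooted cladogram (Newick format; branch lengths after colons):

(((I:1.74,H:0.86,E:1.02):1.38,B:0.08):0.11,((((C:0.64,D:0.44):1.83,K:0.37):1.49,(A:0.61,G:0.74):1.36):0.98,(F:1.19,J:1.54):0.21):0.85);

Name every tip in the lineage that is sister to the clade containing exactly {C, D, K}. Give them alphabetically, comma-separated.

The clade containing exactly {C, D, K} attaches to the tree at the node subtending (((C,D),K),(A,G)).
The other lineage descending from that same node — the sister group — is (A,G); its 2 tips in alphabetical order are the answer.

A, G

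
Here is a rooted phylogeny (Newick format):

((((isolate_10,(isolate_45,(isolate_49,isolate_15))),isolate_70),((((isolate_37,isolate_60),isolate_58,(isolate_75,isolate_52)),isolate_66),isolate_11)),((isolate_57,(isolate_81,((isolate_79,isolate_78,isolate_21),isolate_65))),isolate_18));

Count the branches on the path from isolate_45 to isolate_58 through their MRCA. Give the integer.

The MRCA of isolate_45 and isolate_58 is the node subtending (((isolate_10,(isolate_45,(isolate_49,isolate_15))),isolate_70),((((isolate_37,isolate_60),isolate_58,(isolate_75,isolate_52)),isolate_66),isolate_11)).
From isolate_45 up to that node: 4 branches. From isolate_58 up to the same node: 4 branches. Total: 4 + 4 = 8.

8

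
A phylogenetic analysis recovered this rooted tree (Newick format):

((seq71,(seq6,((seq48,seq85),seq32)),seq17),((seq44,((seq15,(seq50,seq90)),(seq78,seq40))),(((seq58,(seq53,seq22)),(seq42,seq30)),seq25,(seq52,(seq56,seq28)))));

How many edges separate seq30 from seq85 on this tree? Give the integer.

The MRCA of seq30 and seq85 is the root of the tree.
From seq30 up to that node: 5 branches. From seq85 up to the same node: 5 branches. Total: 5 + 5 = 10.

10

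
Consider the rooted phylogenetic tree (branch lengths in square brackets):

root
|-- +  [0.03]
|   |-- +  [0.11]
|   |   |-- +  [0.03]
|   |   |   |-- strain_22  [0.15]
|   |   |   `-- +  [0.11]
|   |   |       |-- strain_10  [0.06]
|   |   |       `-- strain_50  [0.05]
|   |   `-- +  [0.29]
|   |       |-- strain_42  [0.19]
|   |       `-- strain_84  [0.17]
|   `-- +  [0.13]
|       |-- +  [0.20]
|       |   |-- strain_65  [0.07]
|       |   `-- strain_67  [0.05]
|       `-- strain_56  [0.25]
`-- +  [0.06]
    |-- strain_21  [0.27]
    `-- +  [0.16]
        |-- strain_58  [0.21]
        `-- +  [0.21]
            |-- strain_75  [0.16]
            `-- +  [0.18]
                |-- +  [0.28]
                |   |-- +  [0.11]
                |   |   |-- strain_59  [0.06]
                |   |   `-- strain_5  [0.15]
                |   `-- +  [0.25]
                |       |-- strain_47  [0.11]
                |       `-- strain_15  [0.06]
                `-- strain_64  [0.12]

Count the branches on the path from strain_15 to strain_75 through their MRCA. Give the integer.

5

The MRCA of strain_15 and strain_75 is the node subtending (strain_75,(((strain_59,strain_5),(strain_47,strain_15)),strain_64)).
From strain_15 up to that node: 4 branches. From strain_75 up to the same node: 1 branch. Total: 4 + 1 = 5.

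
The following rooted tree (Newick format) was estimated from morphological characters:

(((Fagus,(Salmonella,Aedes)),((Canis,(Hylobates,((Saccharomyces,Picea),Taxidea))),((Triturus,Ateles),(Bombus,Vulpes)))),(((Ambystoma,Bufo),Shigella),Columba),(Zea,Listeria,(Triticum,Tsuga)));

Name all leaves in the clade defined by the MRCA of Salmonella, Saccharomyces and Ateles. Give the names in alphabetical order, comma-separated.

Aedes, Ateles, Bombus, Canis, Fagus, Hylobates, Picea, Saccharomyces, Salmonella, Taxidea, Triturus, Vulpes

Tracing Salmonella: it sits inside (Salmonella,Aedes).
Tracing Saccharomyces: it sits inside (Saccharomyces,Picea).
Tracing Ateles: it sits inside (Triturus,Ateles).
The smallest clade enclosing all 3 is ((Fagus,(Salmonella,Aedes)),((Canis,(Hylobates,((Saccharomyces,Picea),Taxidea))),((Triturus,Ateles),(Bombus,Vulpes)))); the answer is its 12 terminal taxa in alphabetical order.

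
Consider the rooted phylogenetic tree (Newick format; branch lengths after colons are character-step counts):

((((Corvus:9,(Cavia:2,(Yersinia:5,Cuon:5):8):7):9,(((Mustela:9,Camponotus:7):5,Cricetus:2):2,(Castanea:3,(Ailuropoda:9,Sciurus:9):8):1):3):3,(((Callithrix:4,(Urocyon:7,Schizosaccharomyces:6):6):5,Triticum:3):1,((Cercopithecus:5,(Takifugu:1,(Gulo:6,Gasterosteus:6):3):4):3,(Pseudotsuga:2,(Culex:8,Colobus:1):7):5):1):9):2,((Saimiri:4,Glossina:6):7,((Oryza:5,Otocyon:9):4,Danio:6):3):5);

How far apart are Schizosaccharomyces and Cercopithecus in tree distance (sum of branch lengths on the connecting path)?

27

The path runs Schizosaccharomyces → … → MRCA → … → Cercopithecus; the MRCA is the node subtending (((Callithrix,(Urocyon,Schizosaccharomyces)),Triticum),((Cercopithecus,(Takifugu,(Gulo,Gasterosteus))),(Pseudotsuga,(Culex,Colobus)))).
Branch lengths along that path: 6 + 6 + 5 + 1 + 1 + 3 + 5 = 27.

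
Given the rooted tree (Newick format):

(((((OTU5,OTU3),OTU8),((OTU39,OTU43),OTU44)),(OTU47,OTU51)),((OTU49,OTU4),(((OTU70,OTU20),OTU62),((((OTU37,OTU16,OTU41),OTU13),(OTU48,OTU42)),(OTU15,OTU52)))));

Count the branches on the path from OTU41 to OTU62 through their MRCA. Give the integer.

The MRCA of OTU41 and OTU62 is the node subtending (((OTU70,OTU20),OTU62),((((OTU37,OTU16,OTU41),OTU13),(OTU48,OTU42)),(OTU15,OTU52))).
From OTU41 up to that node: 5 branches. From OTU62 up to the same node: 2 branches. Total: 5 + 2 = 7.

7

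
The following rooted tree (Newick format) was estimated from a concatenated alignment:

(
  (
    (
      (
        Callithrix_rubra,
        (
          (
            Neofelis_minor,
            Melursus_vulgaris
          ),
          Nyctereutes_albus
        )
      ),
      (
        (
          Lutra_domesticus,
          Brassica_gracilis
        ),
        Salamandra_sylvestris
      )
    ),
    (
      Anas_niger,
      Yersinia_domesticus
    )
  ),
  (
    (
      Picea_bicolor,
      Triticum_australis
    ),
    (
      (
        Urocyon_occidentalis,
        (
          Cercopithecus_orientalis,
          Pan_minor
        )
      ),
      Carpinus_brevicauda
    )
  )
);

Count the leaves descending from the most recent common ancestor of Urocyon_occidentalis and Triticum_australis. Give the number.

6

The MRCA of Urocyon_occidentalis and Triticum_australis is the node subtending ((Picea_bicolor,Triticum_australis),((Urocyon_occidentalis,(Cercopithecus_orientalis,Pan_minor)),Carpinus_brevicauda)).
That clade contains 6 terminal taxa: Carpinus_brevicauda, Cercopithecus_orientalis, Pan_minor, Picea_bicolor, Triticum_australis, Urocyon_occidentalis.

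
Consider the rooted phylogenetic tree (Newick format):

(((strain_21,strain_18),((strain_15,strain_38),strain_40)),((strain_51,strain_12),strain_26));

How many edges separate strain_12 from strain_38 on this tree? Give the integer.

The MRCA of strain_12 and strain_38 is the root of the tree.
From strain_12 up to that node: 3 branches. From strain_38 up to the same node: 4 branches. Total: 3 + 4 = 7.

7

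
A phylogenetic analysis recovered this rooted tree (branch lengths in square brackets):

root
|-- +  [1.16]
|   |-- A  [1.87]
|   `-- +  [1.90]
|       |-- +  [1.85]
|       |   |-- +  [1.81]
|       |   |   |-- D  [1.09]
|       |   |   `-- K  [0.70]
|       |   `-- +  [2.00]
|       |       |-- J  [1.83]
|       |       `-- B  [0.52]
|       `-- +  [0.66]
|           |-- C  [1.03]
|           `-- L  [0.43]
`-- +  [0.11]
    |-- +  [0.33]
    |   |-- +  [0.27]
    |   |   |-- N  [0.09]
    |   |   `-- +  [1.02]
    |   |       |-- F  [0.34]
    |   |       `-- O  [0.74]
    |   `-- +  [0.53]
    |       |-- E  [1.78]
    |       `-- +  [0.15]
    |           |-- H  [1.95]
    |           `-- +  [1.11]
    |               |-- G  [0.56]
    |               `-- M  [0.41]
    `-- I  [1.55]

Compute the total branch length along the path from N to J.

The path runs N → … → MRCA → … → J; the MRCA is the root of the tree.
Branch lengths along that path: 0.09 + 0.27 + 0.33 + 0.11 + 1.16 + 1.90 + 1.85 + 2.00 + 1.83 = 9.54.

9.54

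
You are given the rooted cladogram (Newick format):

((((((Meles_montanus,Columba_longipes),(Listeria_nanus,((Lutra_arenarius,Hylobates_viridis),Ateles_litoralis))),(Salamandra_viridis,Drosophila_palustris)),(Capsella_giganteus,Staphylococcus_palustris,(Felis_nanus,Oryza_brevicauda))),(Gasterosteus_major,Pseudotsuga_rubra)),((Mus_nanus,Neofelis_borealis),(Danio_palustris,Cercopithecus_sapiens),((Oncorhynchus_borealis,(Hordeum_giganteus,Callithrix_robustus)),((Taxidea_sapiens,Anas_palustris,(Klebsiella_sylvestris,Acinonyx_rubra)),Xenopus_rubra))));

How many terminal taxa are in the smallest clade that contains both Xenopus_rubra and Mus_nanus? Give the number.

The MRCA of Xenopus_rubra and Mus_nanus is the node subtending ((Mus_nanus,Neofelis_borealis),(Danio_palustris,Cercopithecus_sapiens),((Oncorhynchus_borealis,(Hordeum_giganteus,Callithrix_robustus)),((Taxidea_sapiens,Anas_palustris,(Klebsiella_sylvestris,Acinonyx_rubra)),Xenopus_rubra))).
That clade contains 12 terminal taxa: Acinonyx_rubra, Anas_palustris, Callithrix_robustus, Cercopithecus_sapiens, Danio_palustris, Hordeum_giganteus, Klebsiella_sylvestris, Mus_nanus, Neofelis_borealis, Oncorhynchus_borealis, Taxidea_sapiens, Xenopus_rubra.

12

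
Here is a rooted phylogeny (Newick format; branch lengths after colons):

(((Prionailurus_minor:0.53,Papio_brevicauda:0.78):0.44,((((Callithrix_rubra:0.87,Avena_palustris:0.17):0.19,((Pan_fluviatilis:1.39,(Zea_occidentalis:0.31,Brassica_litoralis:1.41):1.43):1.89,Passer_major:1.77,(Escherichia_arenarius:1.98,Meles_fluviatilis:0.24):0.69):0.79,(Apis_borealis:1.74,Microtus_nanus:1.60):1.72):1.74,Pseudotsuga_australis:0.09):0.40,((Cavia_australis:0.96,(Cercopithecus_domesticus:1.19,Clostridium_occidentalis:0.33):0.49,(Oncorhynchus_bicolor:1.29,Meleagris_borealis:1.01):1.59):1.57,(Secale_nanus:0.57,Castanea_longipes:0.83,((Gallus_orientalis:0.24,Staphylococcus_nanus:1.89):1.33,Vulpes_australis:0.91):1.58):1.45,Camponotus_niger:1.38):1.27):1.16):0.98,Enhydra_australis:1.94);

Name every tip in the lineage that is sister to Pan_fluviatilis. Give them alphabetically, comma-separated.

Brassica_litoralis, Zea_occidentalis

Pan_fluviatilis attaches to the tree at the node subtending (Pan_fluviatilis,(Zea_occidentalis,Brassica_litoralis)).
The other lineage descending from that same node — the sister group — is (Zea_occidentalis,Brassica_litoralis); its 2 tips in alphabetical order are the answer.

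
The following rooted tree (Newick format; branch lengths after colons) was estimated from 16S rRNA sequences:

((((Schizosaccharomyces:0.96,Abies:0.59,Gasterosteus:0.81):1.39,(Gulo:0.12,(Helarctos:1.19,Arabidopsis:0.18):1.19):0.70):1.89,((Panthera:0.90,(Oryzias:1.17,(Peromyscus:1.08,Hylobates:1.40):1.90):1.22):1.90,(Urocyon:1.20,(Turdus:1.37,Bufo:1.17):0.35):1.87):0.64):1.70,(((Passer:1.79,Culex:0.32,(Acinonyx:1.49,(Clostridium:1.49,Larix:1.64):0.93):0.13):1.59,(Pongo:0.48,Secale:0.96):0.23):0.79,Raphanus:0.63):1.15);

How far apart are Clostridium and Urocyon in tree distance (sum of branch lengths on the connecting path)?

11.49

The path runs Clostridium → … → MRCA → … → Urocyon; the MRCA is the root of the tree.
Branch lengths along that path: 1.49 + 0.93 + 0.13 + 1.59 + 0.79 + 1.15 + 1.70 + 0.64 + 1.87 + 1.20 = 11.49.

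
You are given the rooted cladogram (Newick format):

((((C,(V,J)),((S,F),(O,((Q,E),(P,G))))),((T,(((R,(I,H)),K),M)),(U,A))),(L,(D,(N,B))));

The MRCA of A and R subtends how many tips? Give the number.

8

The MRCA of A and R is the node subtending ((T,(((R,(I,H)),K),M)),(U,A)).
That clade contains 8 terminal taxa: A, H, I, K, M, R, T, U.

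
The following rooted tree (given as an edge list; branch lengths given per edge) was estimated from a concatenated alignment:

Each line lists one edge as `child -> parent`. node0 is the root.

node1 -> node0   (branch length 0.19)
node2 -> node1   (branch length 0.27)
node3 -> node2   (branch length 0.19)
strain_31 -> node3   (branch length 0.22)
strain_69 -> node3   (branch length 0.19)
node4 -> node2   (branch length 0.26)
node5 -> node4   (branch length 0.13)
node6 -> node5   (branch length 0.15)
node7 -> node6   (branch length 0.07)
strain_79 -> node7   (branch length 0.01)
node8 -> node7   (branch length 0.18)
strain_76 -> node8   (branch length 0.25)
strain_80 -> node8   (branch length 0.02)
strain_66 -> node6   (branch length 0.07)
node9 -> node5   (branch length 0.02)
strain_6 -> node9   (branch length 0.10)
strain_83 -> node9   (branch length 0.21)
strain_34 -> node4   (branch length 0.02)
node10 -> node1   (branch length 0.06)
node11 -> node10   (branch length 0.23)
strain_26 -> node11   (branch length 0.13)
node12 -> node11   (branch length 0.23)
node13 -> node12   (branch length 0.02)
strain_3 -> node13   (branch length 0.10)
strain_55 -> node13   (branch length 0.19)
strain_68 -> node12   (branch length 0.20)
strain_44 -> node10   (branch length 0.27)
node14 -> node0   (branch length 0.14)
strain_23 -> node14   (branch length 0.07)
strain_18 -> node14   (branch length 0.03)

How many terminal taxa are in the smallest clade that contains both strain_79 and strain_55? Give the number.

The MRCA of strain_79 and strain_55 is the node subtending (((strain_31,strain_69),((((strain_79,(strain_76,strain_80)),strain_66),(strain_6,strain_83)),strain_34)),((strain_26,((strain_3,strain_55),strain_68)),strain_44)).
That clade contains 14 terminal taxa: strain_26, strain_3, strain_31, strain_34, strain_44, strain_55, strain_6, strain_66, strain_68, strain_69, strain_76, strain_79, strain_80, strain_83.

14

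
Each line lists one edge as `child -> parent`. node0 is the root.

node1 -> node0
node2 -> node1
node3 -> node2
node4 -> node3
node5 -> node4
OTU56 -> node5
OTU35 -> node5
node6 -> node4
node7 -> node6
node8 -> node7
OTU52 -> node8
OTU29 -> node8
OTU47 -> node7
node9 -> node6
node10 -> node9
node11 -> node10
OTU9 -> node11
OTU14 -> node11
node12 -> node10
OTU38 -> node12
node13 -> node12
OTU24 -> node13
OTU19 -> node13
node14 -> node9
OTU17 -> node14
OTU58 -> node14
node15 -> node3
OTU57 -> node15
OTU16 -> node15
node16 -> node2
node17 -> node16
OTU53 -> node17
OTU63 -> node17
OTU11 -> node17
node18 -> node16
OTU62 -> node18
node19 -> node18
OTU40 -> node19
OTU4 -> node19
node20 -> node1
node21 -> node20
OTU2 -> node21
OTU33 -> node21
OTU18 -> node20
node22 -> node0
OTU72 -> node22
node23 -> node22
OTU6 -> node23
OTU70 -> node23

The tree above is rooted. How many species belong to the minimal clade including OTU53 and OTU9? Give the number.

20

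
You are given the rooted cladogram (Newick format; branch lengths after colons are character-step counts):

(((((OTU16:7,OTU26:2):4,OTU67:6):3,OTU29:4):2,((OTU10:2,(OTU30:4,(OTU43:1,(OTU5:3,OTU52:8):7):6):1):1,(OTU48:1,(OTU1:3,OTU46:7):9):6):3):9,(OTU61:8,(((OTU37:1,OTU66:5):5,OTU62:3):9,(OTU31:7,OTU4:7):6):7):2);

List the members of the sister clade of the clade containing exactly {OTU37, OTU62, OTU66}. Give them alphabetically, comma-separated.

The clade containing exactly {OTU37, OTU62, OTU66} attaches to the tree at the node subtending (((OTU37,OTU66),OTU62),(OTU31,OTU4)).
The other lineage descending from that same node — the sister group — is (OTU31,OTU4); its 2 tips in alphabetical order are the answer.

OTU31, OTU4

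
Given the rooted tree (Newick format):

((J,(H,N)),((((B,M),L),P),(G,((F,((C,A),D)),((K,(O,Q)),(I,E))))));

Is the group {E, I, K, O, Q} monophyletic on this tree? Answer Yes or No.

The most recent common ancestor of these taxa subtends ((K,(O,Q)),(I,E)).
That clade has exactly 5 tips — every listed taxon and nothing else — so the group is monophyletic.

Yes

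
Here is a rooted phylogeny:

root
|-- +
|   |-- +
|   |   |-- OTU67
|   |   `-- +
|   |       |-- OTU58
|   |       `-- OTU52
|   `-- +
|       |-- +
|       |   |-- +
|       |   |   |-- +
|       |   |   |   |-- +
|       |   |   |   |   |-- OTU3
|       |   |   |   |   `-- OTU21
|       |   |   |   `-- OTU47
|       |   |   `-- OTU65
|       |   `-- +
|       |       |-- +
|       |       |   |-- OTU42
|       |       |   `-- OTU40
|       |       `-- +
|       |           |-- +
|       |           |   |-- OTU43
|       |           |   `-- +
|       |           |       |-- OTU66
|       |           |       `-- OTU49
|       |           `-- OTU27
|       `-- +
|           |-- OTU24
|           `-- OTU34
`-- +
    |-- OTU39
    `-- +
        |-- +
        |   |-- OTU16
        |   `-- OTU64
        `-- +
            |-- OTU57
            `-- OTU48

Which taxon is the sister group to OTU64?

OTU16

OTU64 attaches to the tree at the node subtending (OTU16,OTU64).
The other lineage descending from that same node — the sister group — is the single tip OTU16.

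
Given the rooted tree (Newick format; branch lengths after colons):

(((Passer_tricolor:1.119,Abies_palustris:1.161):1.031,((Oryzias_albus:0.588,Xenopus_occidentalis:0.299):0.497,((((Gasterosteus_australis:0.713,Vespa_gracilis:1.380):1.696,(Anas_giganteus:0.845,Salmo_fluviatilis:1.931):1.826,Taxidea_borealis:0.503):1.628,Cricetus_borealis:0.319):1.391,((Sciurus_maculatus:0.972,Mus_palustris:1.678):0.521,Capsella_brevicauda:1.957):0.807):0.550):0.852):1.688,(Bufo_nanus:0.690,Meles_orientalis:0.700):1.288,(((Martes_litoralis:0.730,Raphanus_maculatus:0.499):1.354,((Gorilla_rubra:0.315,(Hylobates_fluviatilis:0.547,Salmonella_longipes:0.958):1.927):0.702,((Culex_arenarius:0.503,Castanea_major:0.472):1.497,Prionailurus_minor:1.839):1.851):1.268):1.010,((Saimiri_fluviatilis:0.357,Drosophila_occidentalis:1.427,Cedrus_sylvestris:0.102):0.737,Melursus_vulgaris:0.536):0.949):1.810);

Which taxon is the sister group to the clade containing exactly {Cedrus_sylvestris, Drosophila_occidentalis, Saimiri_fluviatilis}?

Melursus_vulgaris

The clade containing exactly {Cedrus_sylvestris, Drosophila_occidentalis, Saimiri_fluviatilis} attaches to the tree at the node subtending ((Saimiri_fluviatilis,Drosophila_occidentalis,Cedrus_sylvestris),Melursus_vulgaris).
The other lineage descending from that same node — the sister group — is the single tip Melursus_vulgaris.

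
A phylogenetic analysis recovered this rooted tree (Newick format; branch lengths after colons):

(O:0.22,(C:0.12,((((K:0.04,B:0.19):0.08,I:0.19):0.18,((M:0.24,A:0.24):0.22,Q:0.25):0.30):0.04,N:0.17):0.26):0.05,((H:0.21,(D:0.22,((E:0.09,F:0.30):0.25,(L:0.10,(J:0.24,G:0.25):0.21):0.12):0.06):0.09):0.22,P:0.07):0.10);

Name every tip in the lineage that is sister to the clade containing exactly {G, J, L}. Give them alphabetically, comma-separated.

The clade containing exactly {G, J, L} attaches to the tree at the node subtending ((E,F),(L,(J,G))).
The other lineage descending from that same node — the sister group — is (E,F); its 2 tips in alphabetical order are the answer.

E, F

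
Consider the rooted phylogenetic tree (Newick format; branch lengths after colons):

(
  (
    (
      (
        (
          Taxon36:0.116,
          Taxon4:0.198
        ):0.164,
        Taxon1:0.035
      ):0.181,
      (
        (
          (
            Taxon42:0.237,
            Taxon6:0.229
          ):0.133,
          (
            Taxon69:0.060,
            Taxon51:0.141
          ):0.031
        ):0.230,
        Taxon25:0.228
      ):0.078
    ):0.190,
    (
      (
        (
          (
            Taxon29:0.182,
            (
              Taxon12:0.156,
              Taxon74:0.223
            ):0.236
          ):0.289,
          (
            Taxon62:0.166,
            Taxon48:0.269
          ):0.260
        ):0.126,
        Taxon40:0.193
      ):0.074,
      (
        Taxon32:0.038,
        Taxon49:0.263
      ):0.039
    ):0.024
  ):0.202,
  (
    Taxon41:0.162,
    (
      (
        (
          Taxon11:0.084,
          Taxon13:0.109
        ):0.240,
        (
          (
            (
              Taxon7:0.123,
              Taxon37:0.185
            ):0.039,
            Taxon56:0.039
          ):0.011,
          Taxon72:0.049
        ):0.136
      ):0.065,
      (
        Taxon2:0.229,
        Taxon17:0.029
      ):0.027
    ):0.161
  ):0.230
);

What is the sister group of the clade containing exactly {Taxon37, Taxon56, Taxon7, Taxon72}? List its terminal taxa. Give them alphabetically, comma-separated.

Taxon11, Taxon13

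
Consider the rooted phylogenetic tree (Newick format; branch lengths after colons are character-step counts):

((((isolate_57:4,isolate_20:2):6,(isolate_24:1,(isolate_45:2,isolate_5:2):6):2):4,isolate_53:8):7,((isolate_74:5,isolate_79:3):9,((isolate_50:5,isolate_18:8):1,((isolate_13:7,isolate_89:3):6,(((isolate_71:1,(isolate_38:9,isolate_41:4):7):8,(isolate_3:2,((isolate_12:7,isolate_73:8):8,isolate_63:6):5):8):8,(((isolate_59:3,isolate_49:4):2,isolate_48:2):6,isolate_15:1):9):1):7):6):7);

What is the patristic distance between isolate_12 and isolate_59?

56

The path runs isolate_12 → … → MRCA → … → isolate_59; the MRCA is the node subtending (((isolate_71,(isolate_38,isolate_41)),(isolate_3,((isolate_12,isolate_73),isolate_63))),(((isolate_59,isolate_49),isolate_48),isolate_15)).
Branch lengths along that path: 7 + 8 + 5 + 8 + 8 + 9 + 6 + 2 + 3 = 56.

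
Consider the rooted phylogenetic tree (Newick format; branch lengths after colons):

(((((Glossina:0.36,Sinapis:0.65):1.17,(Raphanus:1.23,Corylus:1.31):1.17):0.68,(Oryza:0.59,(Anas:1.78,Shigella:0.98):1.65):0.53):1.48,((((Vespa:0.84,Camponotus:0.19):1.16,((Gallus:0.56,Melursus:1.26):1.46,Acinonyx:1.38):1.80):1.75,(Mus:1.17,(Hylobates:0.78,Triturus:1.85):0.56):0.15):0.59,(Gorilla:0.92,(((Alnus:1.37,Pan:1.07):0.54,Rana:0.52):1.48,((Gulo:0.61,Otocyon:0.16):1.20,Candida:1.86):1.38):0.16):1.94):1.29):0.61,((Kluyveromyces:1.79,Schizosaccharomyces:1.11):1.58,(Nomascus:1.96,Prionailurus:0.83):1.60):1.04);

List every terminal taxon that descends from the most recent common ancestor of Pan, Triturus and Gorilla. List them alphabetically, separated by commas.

Acinonyx, Alnus, Camponotus, Candida, Gallus, Gorilla, Gulo, Hylobates, Melursus, Mus, Otocyon, Pan, Rana, Triturus, Vespa

Tracing Pan: it sits inside (Alnus,Pan).
Tracing Triturus: it sits inside (Hylobates,Triturus).
Tracing Gorilla: it sits inside (Gorilla,(((Alnus,Pan),Rana),((Gulo,Otocyon),Candida))).
The smallest clade enclosing all 3 is ((((Vespa,Camponotus),((Gallus,Melursus),Acinonyx)),(Mus,(Hylobates,Triturus))),(Gorilla,(((Alnus,Pan),Rana),((Gulo,Otocyon),Candida)))); the answer is its 15 terminal taxa in alphabetical order.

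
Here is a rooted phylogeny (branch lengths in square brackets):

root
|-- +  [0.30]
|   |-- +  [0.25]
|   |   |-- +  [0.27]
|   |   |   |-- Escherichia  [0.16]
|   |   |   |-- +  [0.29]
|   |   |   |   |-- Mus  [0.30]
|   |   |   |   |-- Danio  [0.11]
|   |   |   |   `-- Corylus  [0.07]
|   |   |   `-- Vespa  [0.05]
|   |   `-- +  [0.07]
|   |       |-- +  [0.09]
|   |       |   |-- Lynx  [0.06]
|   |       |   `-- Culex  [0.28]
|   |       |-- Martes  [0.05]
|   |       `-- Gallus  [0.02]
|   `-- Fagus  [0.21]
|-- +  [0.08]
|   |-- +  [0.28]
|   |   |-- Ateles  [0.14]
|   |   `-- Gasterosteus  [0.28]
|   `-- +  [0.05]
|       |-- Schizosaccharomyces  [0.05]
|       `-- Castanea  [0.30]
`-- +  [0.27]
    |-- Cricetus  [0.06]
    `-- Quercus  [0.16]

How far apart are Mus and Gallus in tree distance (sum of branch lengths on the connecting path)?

The path runs Mus → … → MRCA → … → Gallus; the MRCA is the node subtending ((Escherichia,(Mus,Danio,Corylus),Vespa),((Lynx,Culex),Martes,Gallus)).
Branch lengths along that path: 0.30 + 0.29 + 0.27 + 0.07 + 0.02 = 0.95.

0.95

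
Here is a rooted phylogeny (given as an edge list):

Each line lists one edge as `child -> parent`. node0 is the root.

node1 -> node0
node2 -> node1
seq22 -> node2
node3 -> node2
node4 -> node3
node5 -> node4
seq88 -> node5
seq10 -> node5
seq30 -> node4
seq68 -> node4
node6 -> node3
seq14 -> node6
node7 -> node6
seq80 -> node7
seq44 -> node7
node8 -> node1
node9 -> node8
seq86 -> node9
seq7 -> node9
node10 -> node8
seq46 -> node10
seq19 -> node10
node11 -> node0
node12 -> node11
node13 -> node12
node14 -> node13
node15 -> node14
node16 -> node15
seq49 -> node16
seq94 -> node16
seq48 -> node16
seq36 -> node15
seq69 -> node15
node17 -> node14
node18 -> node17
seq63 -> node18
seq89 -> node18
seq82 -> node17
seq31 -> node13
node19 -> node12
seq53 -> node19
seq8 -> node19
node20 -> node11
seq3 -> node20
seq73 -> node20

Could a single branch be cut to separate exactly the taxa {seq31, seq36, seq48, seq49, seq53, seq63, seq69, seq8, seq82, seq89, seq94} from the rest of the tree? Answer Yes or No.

Yes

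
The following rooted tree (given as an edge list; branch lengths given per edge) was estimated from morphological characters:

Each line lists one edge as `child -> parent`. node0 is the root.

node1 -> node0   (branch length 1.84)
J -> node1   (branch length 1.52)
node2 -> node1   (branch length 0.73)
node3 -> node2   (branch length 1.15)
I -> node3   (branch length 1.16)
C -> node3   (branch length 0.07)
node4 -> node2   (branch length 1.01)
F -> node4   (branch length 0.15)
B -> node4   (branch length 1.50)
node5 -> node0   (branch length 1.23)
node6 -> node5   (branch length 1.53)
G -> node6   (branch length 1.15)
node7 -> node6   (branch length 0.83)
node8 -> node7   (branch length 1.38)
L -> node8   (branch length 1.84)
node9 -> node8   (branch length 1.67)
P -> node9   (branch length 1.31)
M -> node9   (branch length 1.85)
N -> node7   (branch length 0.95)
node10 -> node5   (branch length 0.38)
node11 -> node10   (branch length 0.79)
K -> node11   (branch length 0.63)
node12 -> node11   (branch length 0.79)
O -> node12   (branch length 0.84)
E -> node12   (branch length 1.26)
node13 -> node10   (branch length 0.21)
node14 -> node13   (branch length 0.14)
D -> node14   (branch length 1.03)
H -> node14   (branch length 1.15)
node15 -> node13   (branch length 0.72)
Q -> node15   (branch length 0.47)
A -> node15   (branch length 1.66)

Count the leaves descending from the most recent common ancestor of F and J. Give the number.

The MRCA of F and J is the node subtending (J,((I,C),(F,B))).
That clade contains 5 terminal taxa: B, C, F, I, J.

5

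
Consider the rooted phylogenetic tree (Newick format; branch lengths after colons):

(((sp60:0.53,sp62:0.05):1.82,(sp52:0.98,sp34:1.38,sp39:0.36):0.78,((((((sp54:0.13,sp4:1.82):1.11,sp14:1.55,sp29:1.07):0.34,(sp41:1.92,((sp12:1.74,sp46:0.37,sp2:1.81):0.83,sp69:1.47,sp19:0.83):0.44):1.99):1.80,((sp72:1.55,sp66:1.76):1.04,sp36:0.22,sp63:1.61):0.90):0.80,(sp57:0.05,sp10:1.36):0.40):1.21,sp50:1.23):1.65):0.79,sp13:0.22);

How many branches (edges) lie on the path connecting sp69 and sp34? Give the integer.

The MRCA of sp69 and sp34 is the node subtending ((sp60,sp62),(sp52,sp34,sp39),((((((sp54,sp4),sp14,sp29),(sp41,((sp12,sp46,sp2),sp69,sp19))),((sp72,sp66),sp36,sp63)),(sp57,sp10)),sp50)).
From sp69 up to that node: 7 branches. From sp34 up to the same node: 2 branches. Total: 7 + 2 = 9.

9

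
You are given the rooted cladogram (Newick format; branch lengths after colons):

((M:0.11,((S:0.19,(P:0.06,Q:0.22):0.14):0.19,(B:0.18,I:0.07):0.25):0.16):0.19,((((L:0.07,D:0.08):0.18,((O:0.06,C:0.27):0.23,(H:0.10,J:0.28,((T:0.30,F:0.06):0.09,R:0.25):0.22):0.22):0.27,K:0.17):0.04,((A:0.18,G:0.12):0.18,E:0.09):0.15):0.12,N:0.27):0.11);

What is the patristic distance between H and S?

1.59

The path runs H → … → MRCA → … → S; the MRCA is the root of the tree.
Branch lengths along that path: 0.10 + 0.22 + 0.27 + 0.04 + 0.12 + 0.11 + 0.19 + 0.16 + 0.19 + 0.19 = 1.59.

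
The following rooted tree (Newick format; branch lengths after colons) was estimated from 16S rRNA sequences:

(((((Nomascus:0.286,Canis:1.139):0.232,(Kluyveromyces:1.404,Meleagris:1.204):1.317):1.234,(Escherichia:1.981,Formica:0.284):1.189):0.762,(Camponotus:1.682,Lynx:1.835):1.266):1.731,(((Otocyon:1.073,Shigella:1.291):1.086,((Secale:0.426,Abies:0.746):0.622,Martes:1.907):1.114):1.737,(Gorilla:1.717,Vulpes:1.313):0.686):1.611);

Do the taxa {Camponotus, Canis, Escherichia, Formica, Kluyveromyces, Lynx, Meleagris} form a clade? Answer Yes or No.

No

The MRCA of the listed taxa subtends ((((Nomascus,Canis),(Kluyveromyces,Meleagris)),(Escherichia,Formica)),(Camponotus,Lynx)).
That clade also contains Nomascus, which is not in the proposed group, so the group is not monophyletic.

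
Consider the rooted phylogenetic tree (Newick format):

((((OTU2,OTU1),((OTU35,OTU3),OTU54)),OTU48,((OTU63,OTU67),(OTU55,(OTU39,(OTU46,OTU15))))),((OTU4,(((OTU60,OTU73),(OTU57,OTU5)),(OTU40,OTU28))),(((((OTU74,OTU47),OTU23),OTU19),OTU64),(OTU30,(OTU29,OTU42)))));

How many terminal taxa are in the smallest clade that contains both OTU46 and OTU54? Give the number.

The MRCA of OTU46 and OTU54 is the node subtending (((OTU2,OTU1),((OTU35,OTU3),OTU54)),OTU48,((OTU63,OTU67),(OTU55,(OTU39,(OTU46,OTU15))))).
That clade contains 12 terminal taxa: OTU1, OTU15, OTU2, OTU3, OTU35, OTU39, OTU46, OTU48, OTU54, OTU55, OTU63, OTU67.

12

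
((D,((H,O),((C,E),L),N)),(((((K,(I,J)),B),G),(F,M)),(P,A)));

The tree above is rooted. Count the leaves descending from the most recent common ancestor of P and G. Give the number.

9

The MRCA of P and G is the node subtending (((((K,(I,J)),B),G),(F,M)),(P,A)).
That clade contains 9 terminal taxa: A, B, F, G, I, J, K, M, P.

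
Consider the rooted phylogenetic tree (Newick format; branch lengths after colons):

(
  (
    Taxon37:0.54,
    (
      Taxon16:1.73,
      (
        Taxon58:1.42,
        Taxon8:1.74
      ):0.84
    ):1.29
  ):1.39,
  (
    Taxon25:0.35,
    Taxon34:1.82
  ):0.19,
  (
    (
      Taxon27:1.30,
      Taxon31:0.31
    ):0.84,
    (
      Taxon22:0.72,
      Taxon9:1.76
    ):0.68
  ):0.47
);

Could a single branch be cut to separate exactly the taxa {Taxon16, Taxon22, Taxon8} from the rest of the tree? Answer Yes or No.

The MRCA of the listed taxa is the root, so the smallest clade containing them is the whole tree.
That clade also contains Taxon25, Taxon27, Taxon31, Taxon34, Taxon37, Taxon58, Taxon9, which are not in the proposed group, so the group is not monophyletic.

No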